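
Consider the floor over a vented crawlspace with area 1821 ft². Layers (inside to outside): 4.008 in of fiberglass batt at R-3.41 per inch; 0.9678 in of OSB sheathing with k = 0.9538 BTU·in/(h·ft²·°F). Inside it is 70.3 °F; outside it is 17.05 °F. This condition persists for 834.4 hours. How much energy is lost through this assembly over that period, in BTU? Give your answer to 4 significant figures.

4.008 × 3.41 = 13.667
0.9678/0.9538 = 1.0147
R_total = 13.667 + 1.0147 = 14.682 ft²·°F·h/BTU
Q = 1821 × (70.3 − 17.05) / 14.682 = 6604.6 BTU/h
E = 6604.6 × 834.4 = 5510900 BTU

5511000 BTU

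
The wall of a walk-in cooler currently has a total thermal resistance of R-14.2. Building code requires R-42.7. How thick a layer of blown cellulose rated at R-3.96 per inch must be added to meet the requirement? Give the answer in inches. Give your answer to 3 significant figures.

7.20 in

ΔR = 42.7 − 14.2 = 28.5 ft²·°F·h/BTU
L = ΔR / (R/in) = 28.5/3.96 = 7.197 in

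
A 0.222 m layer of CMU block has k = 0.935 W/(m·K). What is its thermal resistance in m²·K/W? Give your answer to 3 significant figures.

0.237 m²·K/W

R = L/k = 0.222/0.935 = 0.2374 m²·K/W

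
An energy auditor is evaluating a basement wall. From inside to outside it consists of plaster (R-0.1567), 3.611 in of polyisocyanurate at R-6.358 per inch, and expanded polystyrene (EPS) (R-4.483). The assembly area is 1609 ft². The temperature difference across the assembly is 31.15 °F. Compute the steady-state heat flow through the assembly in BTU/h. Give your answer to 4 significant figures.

1816 BTU/h

3.611 × 6.358 = 22.959
R_total = 0.1567 + 22.959 + 4.483 = 27.598 ft²·°F·h/BTU
Q = A·ΔT/R = 1609 × 31.15 / 27.598 = 1816.1 BTU/h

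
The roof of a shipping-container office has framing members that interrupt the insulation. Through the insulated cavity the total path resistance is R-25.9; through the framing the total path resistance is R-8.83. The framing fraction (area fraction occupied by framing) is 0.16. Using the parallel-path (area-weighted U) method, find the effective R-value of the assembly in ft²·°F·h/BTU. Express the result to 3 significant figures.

19.8 ft²·°F·h/BTU

U_eff = 0.84/25.9 + 0.16/8.83 = 0.03243 + 0.01812 = 0.05055
R_eff = 1/U_eff = 19.78 ft²·°F·h/BTU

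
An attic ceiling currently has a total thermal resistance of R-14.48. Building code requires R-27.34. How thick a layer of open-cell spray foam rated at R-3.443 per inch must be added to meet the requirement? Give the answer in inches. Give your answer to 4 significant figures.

3.735 in

ΔR = 27.34 − 14.48 = 12.86 ft²·°F·h/BTU
L = ΔR / (R/in) = 12.86/3.443 = 3.7351 in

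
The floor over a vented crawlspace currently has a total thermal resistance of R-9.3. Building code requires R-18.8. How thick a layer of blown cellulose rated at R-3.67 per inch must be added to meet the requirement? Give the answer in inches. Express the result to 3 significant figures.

2.59 in

ΔR = 18.8 − 9.3 = 9.5 ft²·°F·h/BTU
L = ΔR / (R/in) = 9.5/3.67 = 2.589 in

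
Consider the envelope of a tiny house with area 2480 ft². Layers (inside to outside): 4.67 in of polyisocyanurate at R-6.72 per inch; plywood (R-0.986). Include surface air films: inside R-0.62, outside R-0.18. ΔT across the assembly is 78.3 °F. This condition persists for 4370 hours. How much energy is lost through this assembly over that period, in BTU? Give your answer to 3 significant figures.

25600000 BTU

4.67 × 6.72 = 31.38
R_total = 0.62 + 31.38 + 0.986 + 0.18 = 33.17 ft²·°F·h/BTU
Q = 2480 × 78.3 / 33.17 = 5854 BTU/h
E = 5854 × 4370 = 25580000 BTU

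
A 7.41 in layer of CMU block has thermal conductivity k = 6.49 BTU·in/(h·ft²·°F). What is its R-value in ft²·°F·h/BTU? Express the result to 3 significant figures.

R = L/k = 7.41/6.49 = 1.142 ft²·°F·h/BTU

1.14 ft²·°F·h/BTU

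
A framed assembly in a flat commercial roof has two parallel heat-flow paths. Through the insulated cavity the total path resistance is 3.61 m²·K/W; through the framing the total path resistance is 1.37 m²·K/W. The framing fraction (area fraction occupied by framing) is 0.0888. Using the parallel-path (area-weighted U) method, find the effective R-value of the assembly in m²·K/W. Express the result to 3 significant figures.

U_eff = 0.9112/3.61 + 0.0888/1.37 = 0.2524 + 0.06482 = 0.3172
R_eff = 1/U_eff = 3.152 m²·K/W

3.15 m²·K/W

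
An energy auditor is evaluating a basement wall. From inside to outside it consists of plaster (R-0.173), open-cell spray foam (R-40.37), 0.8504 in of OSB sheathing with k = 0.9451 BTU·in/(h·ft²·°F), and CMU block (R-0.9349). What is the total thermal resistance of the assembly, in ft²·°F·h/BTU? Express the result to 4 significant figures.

0.8504/0.9451 = 0.8998
R_total = 0.173 + 40.37 + 0.8998 + 0.9349 = 42.378 ft²·°F·h/BTU

42.38 ft²·°F·h/BTU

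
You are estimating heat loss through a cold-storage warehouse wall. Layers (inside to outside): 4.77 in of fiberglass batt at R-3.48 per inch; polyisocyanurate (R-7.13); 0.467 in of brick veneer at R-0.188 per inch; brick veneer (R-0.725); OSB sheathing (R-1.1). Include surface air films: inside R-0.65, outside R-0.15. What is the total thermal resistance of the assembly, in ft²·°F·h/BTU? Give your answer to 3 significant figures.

26.4 ft²·°F·h/BTU

4.77 × 3.48 = 16.6
0.467 × 0.188 = 0.0878
R_total = 0.65 + 16.6 + 7.13 + 0.0878 + 0.725 + 1.1 + 0.15 = 26.44 ft²·°F·h/BTU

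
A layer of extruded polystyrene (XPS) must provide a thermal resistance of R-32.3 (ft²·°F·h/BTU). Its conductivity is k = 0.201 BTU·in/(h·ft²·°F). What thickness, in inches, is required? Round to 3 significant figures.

L = R × k = 32.3 × 0.201 = 6.492 in

6.49 in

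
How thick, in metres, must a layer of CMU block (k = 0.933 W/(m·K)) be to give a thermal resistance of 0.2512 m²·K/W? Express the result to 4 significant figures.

L = R·k = 0.2512 × 0.933 = 0.23437 m

0.2344 m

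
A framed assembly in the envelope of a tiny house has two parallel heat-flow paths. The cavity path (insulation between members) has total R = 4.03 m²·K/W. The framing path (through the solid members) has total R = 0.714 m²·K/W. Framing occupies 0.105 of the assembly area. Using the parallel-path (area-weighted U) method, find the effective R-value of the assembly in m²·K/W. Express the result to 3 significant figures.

2.71 m²·K/W

U_eff = 0.895/4.03 + 0.105/0.714 = 0.2221 + 0.1471 = 0.3691
R_eff = 1/U_eff = 2.709 m²·K/W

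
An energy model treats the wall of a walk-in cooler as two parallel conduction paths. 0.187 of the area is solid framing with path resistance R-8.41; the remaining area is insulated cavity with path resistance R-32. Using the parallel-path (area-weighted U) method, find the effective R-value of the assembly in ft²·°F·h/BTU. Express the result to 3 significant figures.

U_eff = 0.813/32 + 0.187/8.41 = 0.02541 + 0.02224 = 0.04764
R_eff = 1/U_eff = 20.99 ft²·°F·h/BTU

21.0 ft²·°F·h/BTU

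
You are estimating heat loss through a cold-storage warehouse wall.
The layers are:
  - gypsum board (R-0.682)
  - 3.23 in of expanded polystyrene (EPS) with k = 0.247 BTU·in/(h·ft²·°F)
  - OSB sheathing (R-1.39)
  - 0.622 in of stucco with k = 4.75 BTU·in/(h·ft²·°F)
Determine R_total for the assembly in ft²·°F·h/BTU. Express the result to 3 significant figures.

3.23/0.247 = 13.08
0.622/4.75 = 0.1309
R_total = 0.682 + 13.08 + 1.39 + 0.1309 = 15.28 ft²·°F·h/BTU

15.3 ft²·°F·h/BTU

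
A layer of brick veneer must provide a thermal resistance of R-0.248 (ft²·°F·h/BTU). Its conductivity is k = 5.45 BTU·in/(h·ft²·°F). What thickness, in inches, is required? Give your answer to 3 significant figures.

1.35 in

L = R × k = 0.248 × 5.45 = 1.352 in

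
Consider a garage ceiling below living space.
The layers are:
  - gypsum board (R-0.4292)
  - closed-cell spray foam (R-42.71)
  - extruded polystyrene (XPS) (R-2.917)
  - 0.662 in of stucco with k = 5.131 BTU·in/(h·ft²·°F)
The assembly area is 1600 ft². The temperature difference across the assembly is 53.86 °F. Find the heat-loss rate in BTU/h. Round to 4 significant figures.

0.662/5.131 = 0.12902
R_total = 0.4292 + 42.71 + 2.917 + 0.12902 = 46.185 ft²·°F·h/BTU
Q = A·ΔT/R = 1600 × 53.86 / 46.185 = 1865.9 BTU/h

1866 BTU/h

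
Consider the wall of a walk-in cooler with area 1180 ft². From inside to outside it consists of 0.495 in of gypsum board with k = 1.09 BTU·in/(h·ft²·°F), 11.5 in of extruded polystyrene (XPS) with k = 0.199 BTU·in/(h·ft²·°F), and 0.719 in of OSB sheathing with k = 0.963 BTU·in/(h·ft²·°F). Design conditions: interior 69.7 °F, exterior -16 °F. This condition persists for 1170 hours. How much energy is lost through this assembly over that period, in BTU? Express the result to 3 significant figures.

0.495/1.09 = 0.4541
11.5/0.199 = 57.79
0.719/0.963 = 0.7466
R_total = 0.4541 + 57.79 + 0.7466 = 58.99 ft²·°F·h/BTU
Q = 1180 × (69.7 − (-16)) / 58.99 = 1714 BTU/h
E = 1714 × 1170 = 2006000 BTU

2010000 BTU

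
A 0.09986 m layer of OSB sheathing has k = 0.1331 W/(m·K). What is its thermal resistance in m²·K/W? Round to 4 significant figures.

R = L/k = 0.09986/0.1331 = 0.75026 m²·K/W

0.7503 m²·K/W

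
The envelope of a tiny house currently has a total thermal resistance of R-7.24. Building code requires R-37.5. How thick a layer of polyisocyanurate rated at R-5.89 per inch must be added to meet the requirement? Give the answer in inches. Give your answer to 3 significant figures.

5.14 in

ΔR = 37.5 − 7.24 = 30.26 ft²·°F·h/BTU
L = ΔR / (R/in) = 30.26/5.89 = 5.138 in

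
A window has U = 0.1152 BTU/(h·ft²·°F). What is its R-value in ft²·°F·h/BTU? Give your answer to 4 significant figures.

R = 1/U = 1/0.1152 = 8.6806

8.681 ft²·°F·h/BTU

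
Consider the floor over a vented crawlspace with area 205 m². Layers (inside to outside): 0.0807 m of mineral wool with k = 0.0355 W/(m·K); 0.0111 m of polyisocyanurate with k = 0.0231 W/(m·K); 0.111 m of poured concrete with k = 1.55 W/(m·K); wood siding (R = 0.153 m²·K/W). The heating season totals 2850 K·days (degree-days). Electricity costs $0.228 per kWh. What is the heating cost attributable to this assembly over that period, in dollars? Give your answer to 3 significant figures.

0.0807/0.0355 = 2.273
0.0111/0.0231 = 0.4805
0.111/1.55 = 0.07161
R_total = 2.273 + 0.4805 + 0.07161 + 0.153 = 2.978 m²·K/W
E = A × HDD × 24 / R / 1000 = 205 × 2850 × 24 / 2.978 / 1000 = 4708 kWh
Cost = 4708 × 0.228 = $1073

1070 dollars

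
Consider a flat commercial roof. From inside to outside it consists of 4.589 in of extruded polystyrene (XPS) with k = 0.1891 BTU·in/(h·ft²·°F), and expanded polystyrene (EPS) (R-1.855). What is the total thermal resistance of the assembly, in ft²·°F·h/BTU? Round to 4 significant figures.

26.12 ft²·°F·h/BTU

4.589/0.1891 = 24.268
R_total = 24.268 + 1.855 = 26.123 ft²·°F·h/BTU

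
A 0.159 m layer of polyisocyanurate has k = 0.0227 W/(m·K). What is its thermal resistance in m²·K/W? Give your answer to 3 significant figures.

7.00 m²·K/W

R = L/k = 0.159/0.0227 = 7.004 m²·K/W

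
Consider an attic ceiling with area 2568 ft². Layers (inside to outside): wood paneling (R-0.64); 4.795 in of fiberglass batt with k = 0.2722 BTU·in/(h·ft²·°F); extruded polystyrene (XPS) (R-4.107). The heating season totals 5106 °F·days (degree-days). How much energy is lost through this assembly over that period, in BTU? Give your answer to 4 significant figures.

14070000 BTU

4.795/0.2722 = 17.616
R_total = 0.64 + 17.616 + 4.107 = 22.363 ft²·°F·h/BTU
E = A × HDD × 24 / R = 2568 × 5106 × 24 / 22.363 = 14072000 BTU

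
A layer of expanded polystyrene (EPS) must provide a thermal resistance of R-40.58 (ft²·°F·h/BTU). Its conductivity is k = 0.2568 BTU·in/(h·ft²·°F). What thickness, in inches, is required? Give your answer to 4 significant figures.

L = R × k = 40.58 × 0.2568 = 10.421 in

10.42 in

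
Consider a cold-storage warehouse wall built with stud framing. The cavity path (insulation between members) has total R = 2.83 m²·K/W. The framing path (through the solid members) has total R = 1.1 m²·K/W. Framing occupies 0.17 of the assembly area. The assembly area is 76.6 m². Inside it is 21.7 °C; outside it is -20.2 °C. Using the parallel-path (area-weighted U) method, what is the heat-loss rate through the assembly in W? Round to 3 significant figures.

U_eff = 0.83/2.83 + 0.17/1.1 = 0.2933 + 0.1545 = 0.4478
R_eff = 1/U_eff = 2.233 m²·K/W
Q = 76.6 × (21.7 − (-20.2)) / 2.233 = 1437 W

1440 W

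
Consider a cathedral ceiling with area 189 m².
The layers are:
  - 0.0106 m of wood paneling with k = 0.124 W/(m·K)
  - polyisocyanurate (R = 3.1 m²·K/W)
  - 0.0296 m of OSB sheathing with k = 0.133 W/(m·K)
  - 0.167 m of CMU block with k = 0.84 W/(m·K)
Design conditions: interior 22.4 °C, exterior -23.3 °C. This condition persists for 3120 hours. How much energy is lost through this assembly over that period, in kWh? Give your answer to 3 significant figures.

7470 kWh

0.0106/0.124 = 0.08548
0.0296/0.133 = 0.2226
0.167/0.84 = 0.1988
R_total = 0.08548 + 3.1 + 0.2226 + 0.1988 = 3.607 m²·K/W
Q = 189 × (22.4 − (-23.3)) / 3.607 = 2395 W
E = 2395 W × 3120 h / 1000 = 7471 kWh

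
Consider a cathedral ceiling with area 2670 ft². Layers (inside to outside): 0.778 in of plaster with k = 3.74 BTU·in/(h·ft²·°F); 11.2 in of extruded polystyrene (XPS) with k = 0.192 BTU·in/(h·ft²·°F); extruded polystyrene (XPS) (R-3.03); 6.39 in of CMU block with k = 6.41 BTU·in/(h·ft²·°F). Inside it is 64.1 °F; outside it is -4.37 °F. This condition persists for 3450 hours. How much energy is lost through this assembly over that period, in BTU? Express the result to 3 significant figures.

10100000 BTU

0.778/3.74 = 0.208
11.2/0.192 = 58.33
6.39/6.41 = 0.9969
R_total = 0.208 + 58.33 + 3.03 + 0.9969 = 62.57 ft²·°F·h/BTU
Q = 2670 × (64.1 − (-4.37)) / 62.57 = 2922 BTU/h
E = 2922 × 3450 = 10080000 BTU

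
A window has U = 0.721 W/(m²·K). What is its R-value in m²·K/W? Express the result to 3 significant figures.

1.39 m²·K/W

R = 1/U = 1/0.721 = 1.387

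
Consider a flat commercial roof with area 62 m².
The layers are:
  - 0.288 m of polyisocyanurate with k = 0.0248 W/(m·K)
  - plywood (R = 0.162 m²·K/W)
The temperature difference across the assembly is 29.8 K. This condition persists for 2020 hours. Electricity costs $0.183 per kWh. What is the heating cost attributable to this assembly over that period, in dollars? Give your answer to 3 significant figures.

0.288/0.0248 = 11.61
R_total = 11.61 + 0.162 = 11.77 m²·K/W
Q = 62 × 29.8 / 11.77 = 156.9 W
E = 156.9 W × 2020 h / 1000 = 317 kWh
Cost = 317 × 0.183 = $58

58.0 dollars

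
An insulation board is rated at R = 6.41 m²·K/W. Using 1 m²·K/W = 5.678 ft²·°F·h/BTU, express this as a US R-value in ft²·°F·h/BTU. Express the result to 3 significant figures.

36.4 ft²·°F·h/BTU

R_US = 6.41 × 5.678 = 36.4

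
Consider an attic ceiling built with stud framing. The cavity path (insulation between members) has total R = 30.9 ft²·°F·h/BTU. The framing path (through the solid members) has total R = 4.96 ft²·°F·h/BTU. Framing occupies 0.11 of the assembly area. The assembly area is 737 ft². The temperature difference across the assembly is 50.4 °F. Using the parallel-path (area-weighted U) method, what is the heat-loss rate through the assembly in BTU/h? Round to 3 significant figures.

1890 BTU/h

U_eff = 0.89/30.9 + 0.11/4.96 = 0.0288 + 0.02218 = 0.05098
R_eff = 1/U_eff = 19.62 ft²·°F·h/BTU
Q = 737 × 50.4 / 19.62 = 1894 BTU/h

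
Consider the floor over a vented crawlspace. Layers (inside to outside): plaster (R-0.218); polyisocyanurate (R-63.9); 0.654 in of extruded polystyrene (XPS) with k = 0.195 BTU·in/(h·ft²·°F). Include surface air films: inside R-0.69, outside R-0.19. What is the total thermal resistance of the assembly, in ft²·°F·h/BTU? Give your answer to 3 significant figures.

0.654/0.195 = 3.354
R_total = 0.69 + 0.218 + 63.9 + 3.354 + 0.19 = 68.35 ft²·°F·h/BTU

68.4 ft²·°F·h/BTU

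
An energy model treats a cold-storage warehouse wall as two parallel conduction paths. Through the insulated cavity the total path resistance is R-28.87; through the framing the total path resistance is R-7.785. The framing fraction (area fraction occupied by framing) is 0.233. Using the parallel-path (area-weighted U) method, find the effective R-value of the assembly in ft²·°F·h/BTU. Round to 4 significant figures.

U_eff = 0.767/28.87 + 0.233/7.785 = 0.026567 + 0.029929 = 0.056497
R_eff = 1/U_eff = 17.7 ft²·°F·h/BTU

17.70 ft²·°F·h/BTU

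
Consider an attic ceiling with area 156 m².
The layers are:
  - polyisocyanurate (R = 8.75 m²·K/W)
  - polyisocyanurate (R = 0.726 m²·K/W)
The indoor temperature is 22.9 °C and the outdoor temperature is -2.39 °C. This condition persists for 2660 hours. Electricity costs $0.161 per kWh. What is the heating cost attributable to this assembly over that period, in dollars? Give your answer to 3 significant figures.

178 dollars

R_total = 8.75 + 0.726 = 9.476 m²·K/W
Q = 156 × (22.9 − (-2.39)) / 9.476 = 416.3 W
E = 416.3 W × 2660 h / 1000 = 1107 kWh
Cost = 1107 × 0.161 = $178.3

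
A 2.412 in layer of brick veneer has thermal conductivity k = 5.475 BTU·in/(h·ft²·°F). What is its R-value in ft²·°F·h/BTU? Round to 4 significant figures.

0.4405 ft²·°F·h/BTU

R = L/k = 2.412/5.475 = 0.44055 ft²·°F·h/BTU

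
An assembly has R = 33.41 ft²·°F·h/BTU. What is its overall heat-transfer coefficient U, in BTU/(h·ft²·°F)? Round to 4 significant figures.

U = 1/R = 1/33.41 = 0.029931

0.02993 BTU/(h·ft²·°F)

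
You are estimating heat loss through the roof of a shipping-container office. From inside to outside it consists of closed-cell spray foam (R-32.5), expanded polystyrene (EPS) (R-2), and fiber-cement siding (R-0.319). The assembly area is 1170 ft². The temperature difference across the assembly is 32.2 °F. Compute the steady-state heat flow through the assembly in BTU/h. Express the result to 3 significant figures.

R_total = 32.5 + 2 + 0.319 = 34.82 ft²·°F·h/BTU
Q = A·ΔT/R = 1170 × 32.2 / 34.82 = 1082 BTU/h

1080 BTU/h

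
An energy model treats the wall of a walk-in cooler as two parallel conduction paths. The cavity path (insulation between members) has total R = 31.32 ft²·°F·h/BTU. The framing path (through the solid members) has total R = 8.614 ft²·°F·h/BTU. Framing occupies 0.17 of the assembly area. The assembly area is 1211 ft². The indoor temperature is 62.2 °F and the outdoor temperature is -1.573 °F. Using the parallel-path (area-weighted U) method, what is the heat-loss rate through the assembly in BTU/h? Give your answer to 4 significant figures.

U_eff = 0.83/31.32 + 0.17/8.614 = 0.026501 + 0.019735 = 0.046236
R_eff = 1/U_eff = 21.628 ft²·°F·h/BTU
Q = 1211 × (62.2 − (-1.573)) / 21.628 = 3570.8 BTU/h

3571 BTU/h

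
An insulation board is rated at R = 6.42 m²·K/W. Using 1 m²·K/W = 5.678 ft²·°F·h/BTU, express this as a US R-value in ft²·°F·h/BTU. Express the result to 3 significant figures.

R_US = 6.42 × 5.678 = 36.45

36.5 ft²·°F·h/BTU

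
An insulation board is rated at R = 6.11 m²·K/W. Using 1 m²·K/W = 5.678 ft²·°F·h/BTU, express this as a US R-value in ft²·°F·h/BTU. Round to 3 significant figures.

34.7 ft²·°F·h/BTU

R_US = 6.11 × 5.678 = 34.69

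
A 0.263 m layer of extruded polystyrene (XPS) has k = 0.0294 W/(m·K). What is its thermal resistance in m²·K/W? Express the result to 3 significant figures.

R = L/k = 0.263/0.0294 = 8.946 m²·K/W

8.95 m²·K/W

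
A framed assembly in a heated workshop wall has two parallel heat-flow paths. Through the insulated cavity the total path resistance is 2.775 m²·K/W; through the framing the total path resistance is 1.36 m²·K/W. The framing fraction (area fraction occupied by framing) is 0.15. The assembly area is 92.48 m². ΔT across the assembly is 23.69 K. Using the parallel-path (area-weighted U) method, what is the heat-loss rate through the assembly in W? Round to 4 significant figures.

912.7 W

U_eff = 0.85/2.775 + 0.15/1.36 = 0.30631 + 0.11029 = 0.4166
R_eff = 1/U_eff = 2.4004 m²·K/W
Q = 92.48 × 23.69 / 2.4004 = 912.71 W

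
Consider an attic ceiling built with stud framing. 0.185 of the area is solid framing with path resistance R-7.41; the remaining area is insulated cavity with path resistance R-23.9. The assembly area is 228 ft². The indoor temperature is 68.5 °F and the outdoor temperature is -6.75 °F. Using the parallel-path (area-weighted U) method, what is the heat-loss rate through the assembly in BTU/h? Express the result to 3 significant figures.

1010 BTU/h

U_eff = 0.815/23.9 + 0.185/7.41 = 0.0341 + 0.02497 = 0.05907
R_eff = 1/U_eff = 16.93 ft²·°F·h/BTU
Q = 228 × (68.5 − (-6.75)) / 16.93 = 1013 BTU/h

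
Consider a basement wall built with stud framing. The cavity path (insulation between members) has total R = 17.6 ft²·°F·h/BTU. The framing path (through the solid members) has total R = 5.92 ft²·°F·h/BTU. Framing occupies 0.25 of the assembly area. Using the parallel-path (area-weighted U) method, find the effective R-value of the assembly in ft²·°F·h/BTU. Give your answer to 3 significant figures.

U_eff = 0.75/17.6 + 0.25/5.92 = 0.04261 + 0.04223 = 0.08484
R_eff = 1/U_eff = 11.79 ft²·°F·h/BTU

11.8 ft²·°F·h/BTU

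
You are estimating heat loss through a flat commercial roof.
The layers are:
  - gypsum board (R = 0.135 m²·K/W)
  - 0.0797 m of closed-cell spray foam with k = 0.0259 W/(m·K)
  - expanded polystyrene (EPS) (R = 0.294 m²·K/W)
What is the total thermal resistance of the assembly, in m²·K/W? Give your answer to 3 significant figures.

0.0797/0.0259 = 3.077
R_total = 0.135 + 3.077 + 0.294 = 3.506 m²·K/W

3.51 m²·K/W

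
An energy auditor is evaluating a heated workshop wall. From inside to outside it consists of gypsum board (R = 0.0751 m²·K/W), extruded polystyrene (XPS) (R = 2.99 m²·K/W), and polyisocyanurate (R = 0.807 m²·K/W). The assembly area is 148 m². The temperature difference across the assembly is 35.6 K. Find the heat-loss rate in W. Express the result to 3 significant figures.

R_total = 0.0751 + 2.99 + 0.807 = 3.872 m²·K/W
Q = A·ΔT/R = 148 × 35.6 / 3.872 = 1361 W

1360 W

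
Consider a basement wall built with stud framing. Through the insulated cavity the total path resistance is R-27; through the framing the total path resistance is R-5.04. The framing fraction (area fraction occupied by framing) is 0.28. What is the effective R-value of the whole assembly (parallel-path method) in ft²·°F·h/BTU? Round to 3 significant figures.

12.2 ft²·°F·h/BTU

U_eff = 0.72/27 + 0.28/5.04 = 0.02667 + 0.05556 = 0.08222
R_eff = 1/U_eff = 12.16 ft²·°F·h/BTU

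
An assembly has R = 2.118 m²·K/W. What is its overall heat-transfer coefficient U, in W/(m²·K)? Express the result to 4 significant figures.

U = 1/R = 1/2.118 = 0.47214

0.4721 W/(m²·K)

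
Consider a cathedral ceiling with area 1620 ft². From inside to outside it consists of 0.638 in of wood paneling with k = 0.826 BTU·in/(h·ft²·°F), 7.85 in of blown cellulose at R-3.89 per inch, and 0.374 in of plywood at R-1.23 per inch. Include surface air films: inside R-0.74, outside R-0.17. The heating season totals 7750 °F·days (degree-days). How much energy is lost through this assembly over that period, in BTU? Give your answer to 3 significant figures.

9220000 BTU

0.638/0.826 = 0.7724
7.85 × 3.89 = 30.54
0.374 × 1.23 = 0.46
R_total = 0.74 + 0.7724 + 30.54 + 0.46 + 0.17 = 32.68 ft²·°F·h/BTU
E = A × HDD × 24 / R = 1620 × 7750 × 24 / 32.68 = 9221000 BTU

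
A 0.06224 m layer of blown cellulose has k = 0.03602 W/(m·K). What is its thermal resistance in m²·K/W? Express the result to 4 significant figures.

1.728 m²·K/W

R = L/k = 0.06224/0.03602 = 1.7279 m²·K/W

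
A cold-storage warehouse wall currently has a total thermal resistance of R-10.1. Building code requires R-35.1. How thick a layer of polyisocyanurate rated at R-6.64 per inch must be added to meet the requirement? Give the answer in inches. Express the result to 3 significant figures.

3.77 in

ΔR = 35.1 − 10.1 = 25 ft²·°F·h/BTU
L = ΔR / (R/in) = 25/6.64 = 3.765 in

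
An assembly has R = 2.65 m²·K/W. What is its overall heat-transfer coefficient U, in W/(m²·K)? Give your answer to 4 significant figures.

0.3774 W/(m²·K)

U = 1/R = 1/2.65 = 0.37736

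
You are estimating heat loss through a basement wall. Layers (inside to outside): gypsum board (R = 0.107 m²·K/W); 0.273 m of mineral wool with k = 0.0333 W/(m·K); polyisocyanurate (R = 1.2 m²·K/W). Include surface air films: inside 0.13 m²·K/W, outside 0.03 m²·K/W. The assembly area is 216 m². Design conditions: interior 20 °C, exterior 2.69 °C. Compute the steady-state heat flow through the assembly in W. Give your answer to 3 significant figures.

0.273/0.0333 = 8.198
R_total = 0.13 + 0.107 + 8.198 + 1.2 + 0.03 = 9.665 m²·K/W
Q = A·ΔT/R = 216 × (20 − 2.69) / 9.665 = 386.8 W

387 W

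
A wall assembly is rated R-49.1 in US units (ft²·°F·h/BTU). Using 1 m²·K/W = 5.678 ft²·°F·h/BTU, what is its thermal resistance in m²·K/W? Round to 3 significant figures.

8.65 m²·K/W

R_SI = 49.1/5.678 = 8.647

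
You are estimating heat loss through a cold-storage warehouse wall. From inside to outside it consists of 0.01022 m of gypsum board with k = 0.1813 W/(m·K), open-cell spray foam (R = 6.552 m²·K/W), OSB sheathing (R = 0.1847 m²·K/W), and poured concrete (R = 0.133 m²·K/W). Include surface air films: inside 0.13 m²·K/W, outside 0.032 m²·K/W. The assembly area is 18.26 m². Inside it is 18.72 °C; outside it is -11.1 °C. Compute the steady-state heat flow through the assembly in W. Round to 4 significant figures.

76.82 W

0.01022/0.1813 = 0.056371
R_total = 0.13 + 0.056371 + 6.552 + 0.1847 + 0.133 + 0.032 = 7.0881 m²·K/W
Q = A·ΔT/R = 18.26 × (18.72 − (-11.1)) / 7.0881 = 76.821 W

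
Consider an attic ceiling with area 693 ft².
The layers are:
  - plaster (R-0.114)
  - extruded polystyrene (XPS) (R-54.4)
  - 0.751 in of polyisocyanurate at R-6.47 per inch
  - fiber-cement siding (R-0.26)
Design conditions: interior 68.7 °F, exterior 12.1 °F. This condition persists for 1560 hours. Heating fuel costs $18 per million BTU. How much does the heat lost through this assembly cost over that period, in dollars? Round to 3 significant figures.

18.5 dollars

0.751 × 6.47 = 4.859
R_total = 0.114 + 54.4 + 4.859 + 0.26 = 59.63 ft²·°F·h/BTU
Q = 693 × (68.7 − 12.1) / 59.63 = 657.8 BTU/h
E = 657.8 × 1560 = 1026000 BTU
Cost = 1026000/10⁶ × 18 = $18.47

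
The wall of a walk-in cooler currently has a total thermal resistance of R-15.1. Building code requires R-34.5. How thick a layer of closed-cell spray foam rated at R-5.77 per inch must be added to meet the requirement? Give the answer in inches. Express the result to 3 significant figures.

3.36 in

ΔR = 34.5 − 15.1 = 19.4 ft²·°F·h/BTU
L = ΔR / (R/in) = 19.4/5.77 = 3.362 in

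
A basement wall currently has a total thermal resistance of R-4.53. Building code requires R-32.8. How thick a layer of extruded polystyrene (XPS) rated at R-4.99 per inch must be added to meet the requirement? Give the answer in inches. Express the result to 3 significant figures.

5.67 in

ΔR = 32.8 − 4.53 = 28.27 ft²·°F·h/BTU
L = ΔR / (R/in) = 28.27/4.99 = 5.665 in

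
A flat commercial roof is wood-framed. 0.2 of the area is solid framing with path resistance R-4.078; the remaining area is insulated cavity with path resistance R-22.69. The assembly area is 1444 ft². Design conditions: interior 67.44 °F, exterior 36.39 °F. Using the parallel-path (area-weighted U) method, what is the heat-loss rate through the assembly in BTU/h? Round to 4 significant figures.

3780 BTU/h

U_eff = 0.8/22.69 + 0.2/4.078 = 0.035258 + 0.049044 = 0.084301
R_eff = 1/U_eff = 11.862 ft²·°F·h/BTU
Q = 1444 × (67.44 − 36.39) / 11.862 = 3779.8 BTU/h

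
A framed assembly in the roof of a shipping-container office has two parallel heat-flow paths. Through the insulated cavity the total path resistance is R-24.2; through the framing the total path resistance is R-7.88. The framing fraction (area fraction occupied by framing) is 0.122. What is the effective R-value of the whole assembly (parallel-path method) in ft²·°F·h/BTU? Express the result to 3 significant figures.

U_eff = 0.878/24.2 + 0.122/7.88 = 0.03628 + 0.01548 = 0.05176
R_eff = 1/U_eff = 19.32 ft²·°F·h/BTU

19.3 ft²·°F·h/BTU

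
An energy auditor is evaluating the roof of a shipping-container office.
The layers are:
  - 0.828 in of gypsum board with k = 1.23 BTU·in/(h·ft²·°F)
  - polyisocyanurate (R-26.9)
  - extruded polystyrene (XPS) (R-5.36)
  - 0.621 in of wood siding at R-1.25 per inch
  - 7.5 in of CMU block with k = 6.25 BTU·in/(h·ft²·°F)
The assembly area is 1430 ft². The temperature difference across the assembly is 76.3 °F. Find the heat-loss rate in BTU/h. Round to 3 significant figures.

0.828/1.23 = 0.6732
0.621 × 1.25 = 0.7762
7.5/6.25 = 1.2
R_total = 0.6732 + 26.9 + 5.36 + 0.7762 + 1.2 = 34.91 ft²·°F·h/BTU
Q = A·ΔT/R = 1430 × 76.3 / 34.91 = 3125 BTU/h

3130 BTU/h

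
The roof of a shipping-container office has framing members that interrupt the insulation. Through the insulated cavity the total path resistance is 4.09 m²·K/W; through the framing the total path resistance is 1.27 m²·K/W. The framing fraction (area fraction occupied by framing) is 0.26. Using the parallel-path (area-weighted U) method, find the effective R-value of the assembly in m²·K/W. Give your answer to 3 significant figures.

2.59 m²·K/W

U_eff = 0.74/4.09 + 0.26/1.27 = 0.1809 + 0.2047 = 0.3857
R_eff = 1/U_eff = 2.593 m²·K/W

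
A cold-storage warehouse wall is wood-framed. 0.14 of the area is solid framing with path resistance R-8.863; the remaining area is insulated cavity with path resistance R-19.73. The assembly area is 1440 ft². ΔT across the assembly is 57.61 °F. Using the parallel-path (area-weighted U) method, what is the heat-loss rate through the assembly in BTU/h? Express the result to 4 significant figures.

U_eff = 0.86/19.73 + 0.14/8.863 = 0.043588 + 0.015796 = 0.059384
R_eff = 1/U_eff = 16.839 ft²·°F·h/BTU
Q = 1440 × 57.61 / 16.839 = 4926.4 BTU/h

4926 BTU/h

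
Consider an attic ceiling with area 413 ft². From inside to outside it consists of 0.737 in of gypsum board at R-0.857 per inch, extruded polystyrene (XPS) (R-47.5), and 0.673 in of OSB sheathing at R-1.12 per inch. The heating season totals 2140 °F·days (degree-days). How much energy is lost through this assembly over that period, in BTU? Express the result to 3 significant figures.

0.737 × 0.857 = 0.6316
0.673 × 1.12 = 0.7538
R_total = 0.6316 + 47.5 + 0.7538 = 48.89 ft²·°F·h/BTU
E = A × HDD × 24 / R = 413 × 2140 × 24 / 48.89 = 433900 BTU

434000 BTU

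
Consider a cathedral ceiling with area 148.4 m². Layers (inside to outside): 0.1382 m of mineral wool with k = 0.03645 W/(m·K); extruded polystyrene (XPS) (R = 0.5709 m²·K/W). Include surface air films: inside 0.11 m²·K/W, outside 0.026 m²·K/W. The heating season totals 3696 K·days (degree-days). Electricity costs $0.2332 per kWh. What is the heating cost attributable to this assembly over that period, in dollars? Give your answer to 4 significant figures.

682.4 dollars

0.1382/0.03645 = 3.7915
R_total = 0.11 + 3.7915 + 0.5709 + 0.026 = 4.4984 m²·K/W
E = A × HDD × 24 / R / 1000 = 148.4 × 3696 × 24 / 4.4984 / 1000 = 2926.3 kWh
Cost = 2926.3 × 0.2332 = $682.41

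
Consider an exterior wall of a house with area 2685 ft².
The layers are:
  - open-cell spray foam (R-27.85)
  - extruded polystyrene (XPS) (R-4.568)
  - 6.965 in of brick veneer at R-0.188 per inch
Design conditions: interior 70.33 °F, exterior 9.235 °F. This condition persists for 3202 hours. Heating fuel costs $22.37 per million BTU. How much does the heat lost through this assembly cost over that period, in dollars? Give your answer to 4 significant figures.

348.4 dollars

6.965 × 0.188 = 1.3094
R_total = 27.85 + 4.568 + 1.3094 = 33.727 ft²·°F·h/BTU
Q = 2685 × (70.33 − 9.235) / 33.727 = 4863.7 BTU/h
E = 4863.7 × 3202 = 15574000 BTU
Cost = 15574000/10⁶ × 22.37 = $348.38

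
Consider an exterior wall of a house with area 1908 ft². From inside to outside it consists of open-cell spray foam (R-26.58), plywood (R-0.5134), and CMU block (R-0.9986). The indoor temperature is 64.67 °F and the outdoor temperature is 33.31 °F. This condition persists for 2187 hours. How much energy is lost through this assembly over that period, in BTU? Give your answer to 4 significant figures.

4658000 BTU

R_total = 26.58 + 0.5134 + 0.9986 = 28.092 ft²·°F·h/BTU
Q = 1908 × (64.67 − 33.31) / 28.092 = 2130 BTU/h
E = 2130 × 2187 = 4658200 BTU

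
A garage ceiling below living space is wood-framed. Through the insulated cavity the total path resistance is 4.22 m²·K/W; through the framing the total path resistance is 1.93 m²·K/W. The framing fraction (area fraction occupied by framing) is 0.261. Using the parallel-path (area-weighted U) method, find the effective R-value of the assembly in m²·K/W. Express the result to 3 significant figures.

U_eff = 0.739/4.22 + 0.261/1.93 = 0.1751 + 0.1352 = 0.3104
R_eff = 1/U_eff = 3.222 m²·K/W

3.22 m²·K/W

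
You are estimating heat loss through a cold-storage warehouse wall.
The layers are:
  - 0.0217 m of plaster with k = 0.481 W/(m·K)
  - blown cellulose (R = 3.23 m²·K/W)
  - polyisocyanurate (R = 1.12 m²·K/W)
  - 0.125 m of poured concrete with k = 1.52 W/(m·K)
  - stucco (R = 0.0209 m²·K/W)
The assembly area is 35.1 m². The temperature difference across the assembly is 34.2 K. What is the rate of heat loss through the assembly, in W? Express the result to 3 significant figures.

0.0217/0.481 = 0.04511
0.125/1.52 = 0.08224
R_total = 0.04511 + 3.23 + 1.12 + 0.08224 + 0.0209 = 4.498 m²·K/W
Q = A·ΔT/R = 35.1 × 34.2 / 4.498 = 266.9 W

267 W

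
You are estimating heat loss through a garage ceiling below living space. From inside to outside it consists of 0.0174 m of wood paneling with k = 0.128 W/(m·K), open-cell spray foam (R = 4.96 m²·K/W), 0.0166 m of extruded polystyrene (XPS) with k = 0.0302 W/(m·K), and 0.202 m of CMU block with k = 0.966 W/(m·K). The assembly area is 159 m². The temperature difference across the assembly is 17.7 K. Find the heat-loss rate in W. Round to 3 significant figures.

481 W

0.0174/0.128 = 0.1359
0.0166/0.0302 = 0.5497
0.202/0.966 = 0.2091
R_total = 0.1359 + 4.96 + 0.5497 + 0.2091 = 5.855 m²·K/W
Q = A·ΔT/R = 159 × 17.7 / 5.855 = 480.7 W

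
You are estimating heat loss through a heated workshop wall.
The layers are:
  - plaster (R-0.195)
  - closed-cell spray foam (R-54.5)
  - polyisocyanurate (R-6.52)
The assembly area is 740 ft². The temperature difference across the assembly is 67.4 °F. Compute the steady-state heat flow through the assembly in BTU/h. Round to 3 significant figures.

815 BTU/h

R_total = 0.195 + 54.5 + 6.52 = 61.21 ft²·°F·h/BTU
Q = A·ΔT/R = 740 × 67.4 / 61.21 = 814.8 BTU/h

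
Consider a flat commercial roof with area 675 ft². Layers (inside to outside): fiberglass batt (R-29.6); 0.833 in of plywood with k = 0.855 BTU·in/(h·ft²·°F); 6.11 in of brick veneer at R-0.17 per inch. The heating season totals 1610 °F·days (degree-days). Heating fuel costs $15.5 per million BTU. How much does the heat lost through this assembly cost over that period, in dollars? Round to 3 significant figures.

0.833/0.855 = 0.9743
6.11 × 0.17 = 1.039
R_total = 29.6 + 0.9743 + 1.039 = 31.61 ft²·°F·h/BTU
E = A × HDD × 24 / R = 675 × 1610 × 24 / 31.61 = 825000 BTU
Cost = 825000/10⁶ × 15.5 = $12.79

12.8 dollars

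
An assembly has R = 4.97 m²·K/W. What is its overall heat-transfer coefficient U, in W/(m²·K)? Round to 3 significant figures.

U = 1/R = 1/4.97 = 0.2012

0.201 W/(m²·K)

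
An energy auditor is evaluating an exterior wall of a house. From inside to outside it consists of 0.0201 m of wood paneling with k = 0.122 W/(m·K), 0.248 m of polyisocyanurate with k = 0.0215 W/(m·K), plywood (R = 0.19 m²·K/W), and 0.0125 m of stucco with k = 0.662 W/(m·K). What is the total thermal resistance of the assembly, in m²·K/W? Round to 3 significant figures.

0.0201/0.122 = 0.1648
0.248/0.0215 = 11.53
0.0125/0.662 = 0.01888
R_total = 0.1648 + 11.53 + 0.19 + 0.01888 = 11.91 m²·K/W

11.9 m²·K/W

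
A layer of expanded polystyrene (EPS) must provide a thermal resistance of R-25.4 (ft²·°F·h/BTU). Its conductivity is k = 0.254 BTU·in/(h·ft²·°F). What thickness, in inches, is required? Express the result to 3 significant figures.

6.45 in

L = R × k = 25.4 × 0.254 = 6.452 in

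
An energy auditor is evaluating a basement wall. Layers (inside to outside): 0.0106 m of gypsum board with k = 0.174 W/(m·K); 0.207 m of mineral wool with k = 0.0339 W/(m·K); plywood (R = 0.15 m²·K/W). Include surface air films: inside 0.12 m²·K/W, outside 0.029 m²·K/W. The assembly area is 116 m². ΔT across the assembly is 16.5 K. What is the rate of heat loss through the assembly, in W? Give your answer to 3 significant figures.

296 W

0.0106/0.174 = 0.06092
0.207/0.0339 = 6.106
R_total = 0.12 + 0.06092 + 6.106 + 0.15 + 0.029 = 6.466 m²·K/W
Q = A·ΔT/R = 116 × 16.5 / 6.466 = 296 W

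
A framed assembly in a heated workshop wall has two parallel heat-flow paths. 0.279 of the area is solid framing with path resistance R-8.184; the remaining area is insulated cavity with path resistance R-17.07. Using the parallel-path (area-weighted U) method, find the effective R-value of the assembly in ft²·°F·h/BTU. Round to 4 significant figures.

13.10 ft²·°F·h/BTU

U_eff = 0.721/17.07 + 0.279/8.184 = 0.042238 + 0.034091 = 0.076329
R_eff = 1/U_eff = 13.101 ft²·°F·h/BTU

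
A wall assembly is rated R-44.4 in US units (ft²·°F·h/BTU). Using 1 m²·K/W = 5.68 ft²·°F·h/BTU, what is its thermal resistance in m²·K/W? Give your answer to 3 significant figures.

7.82 m²·K/W

R_SI = 44.4/5.68 = 7.817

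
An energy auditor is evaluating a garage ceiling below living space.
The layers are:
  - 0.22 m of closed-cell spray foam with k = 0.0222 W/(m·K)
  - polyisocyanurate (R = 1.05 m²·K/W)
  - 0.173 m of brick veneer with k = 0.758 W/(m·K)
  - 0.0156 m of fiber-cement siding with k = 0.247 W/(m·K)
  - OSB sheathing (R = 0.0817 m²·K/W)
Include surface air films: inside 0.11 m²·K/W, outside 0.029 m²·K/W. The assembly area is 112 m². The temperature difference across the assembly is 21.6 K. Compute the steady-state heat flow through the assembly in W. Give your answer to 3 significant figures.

211 W

0.22/0.0222 = 9.91
0.173/0.758 = 0.2282
0.0156/0.247 = 0.06316
R_total = 0.11 + 9.91 + 1.05 + 0.2282 + 0.06316 + 0.0817 + 0.029 = 11.47 m²·K/W
Q = A·ΔT/R = 112 × 21.6 / 11.47 = 210.9 W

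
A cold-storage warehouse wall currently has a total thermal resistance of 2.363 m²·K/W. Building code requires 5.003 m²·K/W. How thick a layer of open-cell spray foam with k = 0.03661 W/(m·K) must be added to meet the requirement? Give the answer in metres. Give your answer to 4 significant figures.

ΔR = 5.003 − 2.363 = 2.64 m²·K/W
L = ΔR × k = 2.64 × 0.03661 = 0.09665 m

0.09665 m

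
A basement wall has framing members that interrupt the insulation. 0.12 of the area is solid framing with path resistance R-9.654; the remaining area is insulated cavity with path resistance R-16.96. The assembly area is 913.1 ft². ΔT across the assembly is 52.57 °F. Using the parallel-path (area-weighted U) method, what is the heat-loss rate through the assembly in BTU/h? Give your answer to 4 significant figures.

3087 BTU/h

U_eff = 0.88/16.96 + 0.12/9.654 = 0.051887 + 0.01243 = 0.064317
R_eff = 1/U_eff = 15.548 ft²·°F·h/BTU
Q = 913.1 × 52.57 / 15.548 = 3087.3 BTU/h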